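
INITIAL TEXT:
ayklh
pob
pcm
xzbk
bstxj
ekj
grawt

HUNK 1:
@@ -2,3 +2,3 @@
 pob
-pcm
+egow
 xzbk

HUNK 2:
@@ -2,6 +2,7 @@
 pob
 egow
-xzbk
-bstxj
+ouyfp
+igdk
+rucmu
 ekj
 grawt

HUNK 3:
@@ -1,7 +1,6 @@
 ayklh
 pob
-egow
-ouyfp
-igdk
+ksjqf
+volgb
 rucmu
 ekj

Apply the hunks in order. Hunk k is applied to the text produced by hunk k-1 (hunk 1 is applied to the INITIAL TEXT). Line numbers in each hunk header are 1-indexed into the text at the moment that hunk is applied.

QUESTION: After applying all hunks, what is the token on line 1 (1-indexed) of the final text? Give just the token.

Hunk 1: at line 2 remove [pcm] add [egow] -> 7 lines: ayklh pob egow xzbk bstxj ekj grawt
Hunk 2: at line 2 remove [xzbk,bstxj] add [ouyfp,igdk,rucmu] -> 8 lines: ayklh pob egow ouyfp igdk rucmu ekj grawt
Hunk 3: at line 1 remove [egow,ouyfp,igdk] add [ksjqf,volgb] -> 7 lines: ayklh pob ksjqf volgb rucmu ekj grawt
Final line 1: ayklh

Answer: ayklh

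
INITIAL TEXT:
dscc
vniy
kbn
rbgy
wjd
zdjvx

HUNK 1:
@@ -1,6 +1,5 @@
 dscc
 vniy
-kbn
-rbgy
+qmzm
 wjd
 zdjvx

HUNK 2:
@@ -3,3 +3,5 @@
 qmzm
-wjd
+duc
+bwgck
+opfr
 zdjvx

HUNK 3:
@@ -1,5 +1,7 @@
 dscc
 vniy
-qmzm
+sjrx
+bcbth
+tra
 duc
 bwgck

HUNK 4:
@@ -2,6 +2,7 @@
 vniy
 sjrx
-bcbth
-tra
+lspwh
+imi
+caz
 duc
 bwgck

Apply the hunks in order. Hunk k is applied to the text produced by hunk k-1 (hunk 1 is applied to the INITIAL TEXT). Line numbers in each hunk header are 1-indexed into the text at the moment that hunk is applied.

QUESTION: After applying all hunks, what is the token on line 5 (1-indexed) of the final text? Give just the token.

Answer: imi

Derivation:
Hunk 1: at line 1 remove [kbn,rbgy] add [qmzm] -> 5 lines: dscc vniy qmzm wjd zdjvx
Hunk 2: at line 3 remove [wjd] add [duc,bwgck,opfr] -> 7 lines: dscc vniy qmzm duc bwgck opfr zdjvx
Hunk 3: at line 1 remove [qmzm] add [sjrx,bcbth,tra] -> 9 lines: dscc vniy sjrx bcbth tra duc bwgck opfr zdjvx
Hunk 4: at line 2 remove [bcbth,tra] add [lspwh,imi,caz] -> 10 lines: dscc vniy sjrx lspwh imi caz duc bwgck opfr zdjvx
Final line 5: imi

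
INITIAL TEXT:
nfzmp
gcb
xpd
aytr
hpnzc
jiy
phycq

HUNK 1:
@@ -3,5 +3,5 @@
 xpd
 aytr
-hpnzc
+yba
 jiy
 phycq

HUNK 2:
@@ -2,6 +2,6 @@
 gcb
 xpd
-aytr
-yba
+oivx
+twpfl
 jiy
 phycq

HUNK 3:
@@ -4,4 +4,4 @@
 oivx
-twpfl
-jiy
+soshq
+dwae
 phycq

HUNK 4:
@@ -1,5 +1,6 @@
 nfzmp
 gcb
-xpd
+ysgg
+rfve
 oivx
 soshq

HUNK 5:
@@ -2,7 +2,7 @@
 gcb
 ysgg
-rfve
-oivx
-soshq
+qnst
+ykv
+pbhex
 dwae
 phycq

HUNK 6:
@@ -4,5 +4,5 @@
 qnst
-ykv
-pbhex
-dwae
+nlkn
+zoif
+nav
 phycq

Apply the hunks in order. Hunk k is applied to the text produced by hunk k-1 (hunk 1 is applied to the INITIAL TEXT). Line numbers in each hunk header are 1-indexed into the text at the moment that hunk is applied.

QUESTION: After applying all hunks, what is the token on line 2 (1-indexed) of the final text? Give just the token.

Hunk 1: at line 3 remove [hpnzc] add [yba] -> 7 lines: nfzmp gcb xpd aytr yba jiy phycq
Hunk 2: at line 2 remove [aytr,yba] add [oivx,twpfl] -> 7 lines: nfzmp gcb xpd oivx twpfl jiy phycq
Hunk 3: at line 4 remove [twpfl,jiy] add [soshq,dwae] -> 7 lines: nfzmp gcb xpd oivx soshq dwae phycq
Hunk 4: at line 1 remove [xpd] add [ysgg,rfve] -> 8 lines: nfzmp gcb ysgg rfve oivx soshq dwae phycq
Hunk 5: at line 2 remove [rfve,oivx,soshq] add [qnst,ykv,pbhex] -> 8 lines: nfzmp gcb ysgg qnst ykv pbhex dwae phycq
Hunk 6: at line 4 remove [ykv,pbhex,dwae] add [nlkn,zoif,nav] -> 8 lines: nfzmp gcb ysgg qnst nlkn zoif nav phycq
Final line 2: gcb

Answer: gcb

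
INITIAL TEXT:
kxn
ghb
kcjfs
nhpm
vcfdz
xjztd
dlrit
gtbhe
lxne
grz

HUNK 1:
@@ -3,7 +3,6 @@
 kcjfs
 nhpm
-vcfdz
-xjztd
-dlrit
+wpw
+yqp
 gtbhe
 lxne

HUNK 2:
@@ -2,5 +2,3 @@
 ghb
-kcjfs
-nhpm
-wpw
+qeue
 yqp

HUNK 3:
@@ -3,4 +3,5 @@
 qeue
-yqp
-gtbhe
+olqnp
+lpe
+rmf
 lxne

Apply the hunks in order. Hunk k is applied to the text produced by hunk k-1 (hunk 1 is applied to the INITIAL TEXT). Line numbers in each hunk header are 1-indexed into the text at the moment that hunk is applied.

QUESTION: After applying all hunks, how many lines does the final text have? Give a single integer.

Answer: 8

Derivation:
Hunk 1: at line 3 remove [vcfdz,xjztd,dlrit] add [wpw,yqp] -> 9 lines: kxn ghb kcjfs nhpm wpw yqp gtbhe lxne grz
Hunk 2: at line 2 remove [kcjfs,nhpm,wpw] add [qeue] -> 7 lines: kxn ghb qeue yqp gtbhe lxne grz
Hunk 3: at line 3 remove [yqp,gtbhe] add [olqnp,lpe,rmf] -> 8 lines: kxn ghb qeue olqnp lpe rmf lxne grz
Final line count: 8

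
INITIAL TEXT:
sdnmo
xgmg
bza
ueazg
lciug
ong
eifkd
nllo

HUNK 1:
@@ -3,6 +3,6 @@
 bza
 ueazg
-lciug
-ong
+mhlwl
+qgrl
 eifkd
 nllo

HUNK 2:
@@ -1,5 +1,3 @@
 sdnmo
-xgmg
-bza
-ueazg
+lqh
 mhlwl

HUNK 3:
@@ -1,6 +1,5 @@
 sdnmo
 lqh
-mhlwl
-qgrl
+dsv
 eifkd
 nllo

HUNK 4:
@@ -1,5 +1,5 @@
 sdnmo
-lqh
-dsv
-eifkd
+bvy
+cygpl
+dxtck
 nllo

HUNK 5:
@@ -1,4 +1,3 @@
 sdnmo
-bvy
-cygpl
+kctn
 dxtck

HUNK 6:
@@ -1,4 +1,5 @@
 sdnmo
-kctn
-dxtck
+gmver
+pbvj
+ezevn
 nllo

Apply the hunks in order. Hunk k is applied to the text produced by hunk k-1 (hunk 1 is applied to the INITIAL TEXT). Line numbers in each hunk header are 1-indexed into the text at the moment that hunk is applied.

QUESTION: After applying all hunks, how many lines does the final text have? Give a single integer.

Answer: 5

Derivation:
Hunk 1: at line 3 remove [lciug,ong] add [mhlwl,qgrl] -> 8 lines: sdnmo xgmg bza ueazg mhlwl qgrl eifkd nllo
Hunk 2: at line 1 remove [xgmg,bza,ueazg] add [lqh] -> 6 lines: sdnmo lqh mhlwl qgrl eifkd nllo
Hunk 3: at line 1 remove [mhlwl,qgrl] add [dsv] -> 5 lines: sdnmo lqh dsv eifkd nllo
Hunk 4: at line 1 remove [lqh,dsv,eifkd] add [bvy,cygpl,dxtck] -> 5 lines: sdnmo bvy cygpl dxtck nllo
Hunk 5: at line 1 remove [bvy,cygpl] add [kctn] -> 4 lines: sdnmo kctn dxtck nllo
Hunk 6: at line 1 remove [kctn,dxtck] add [gmver,pbvj,ezevn] -> 5 lines: sdnmo gmver pbvj ezevn nllo
Final line count: 5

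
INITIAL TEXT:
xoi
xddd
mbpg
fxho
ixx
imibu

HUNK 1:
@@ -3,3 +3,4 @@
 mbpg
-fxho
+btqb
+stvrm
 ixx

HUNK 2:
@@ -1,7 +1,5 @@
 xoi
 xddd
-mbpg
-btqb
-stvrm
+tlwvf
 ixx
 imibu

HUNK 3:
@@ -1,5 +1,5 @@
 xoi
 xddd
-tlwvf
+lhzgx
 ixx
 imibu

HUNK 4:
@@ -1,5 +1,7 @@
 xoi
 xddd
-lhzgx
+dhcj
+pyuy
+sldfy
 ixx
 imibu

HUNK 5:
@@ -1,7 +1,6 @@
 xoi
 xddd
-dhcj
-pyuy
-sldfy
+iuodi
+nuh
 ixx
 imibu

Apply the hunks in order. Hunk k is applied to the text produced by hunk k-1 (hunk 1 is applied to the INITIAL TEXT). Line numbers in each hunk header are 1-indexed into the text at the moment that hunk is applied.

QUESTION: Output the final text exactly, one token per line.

Answer: xoi
xddd
iuodi
nuh
ixx
imibu

Derivation:
Hunk 1: at line 3 remove [fxho] add [btqb,stvrm] -> 7 lines: xoi xddd mbpg btqb stvrm ixx imibu
Hunk 2: at line 1 remove [mbpg,btqb,stvrm] add [tlwvf] -> 5 lines: xoi xddd tlwvf ixx imibu
Hunk 3: at line 1 remove [tlwvf] add [lhzgx] -> 5 lines: xoi xddd lhzgx ixx imibu
Hunk 4: at line 1 remove [lhzgx] add [dhcj,pyuy,sldfy] -> 7 lines: xoi xddd dhcj pyuy sldfy ixx imibu
Hunk 5: at line 1 remove [dhcj,pyuy,sldfy] add [iuodi,nuh] -> 6 lines: xoi xddd iuodi nuh ixx imibu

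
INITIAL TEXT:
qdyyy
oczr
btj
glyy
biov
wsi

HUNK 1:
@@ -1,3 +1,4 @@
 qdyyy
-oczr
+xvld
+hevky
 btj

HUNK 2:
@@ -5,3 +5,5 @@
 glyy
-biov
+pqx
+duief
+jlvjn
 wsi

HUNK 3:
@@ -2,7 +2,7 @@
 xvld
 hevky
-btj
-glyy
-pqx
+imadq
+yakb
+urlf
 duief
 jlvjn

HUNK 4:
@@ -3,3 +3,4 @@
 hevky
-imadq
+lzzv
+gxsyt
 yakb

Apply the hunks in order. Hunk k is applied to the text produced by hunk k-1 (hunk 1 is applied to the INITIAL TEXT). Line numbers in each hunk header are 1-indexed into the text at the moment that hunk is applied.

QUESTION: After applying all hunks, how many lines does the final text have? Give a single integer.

Hunk 1: at line 1 remove [oczr] add [xvld,hevky] -> 7 lines: qdyyy xvld hevky btj glyy biov wsi
Hunk 2: at line 5 remove [biov] add [pqx,duief,jlvjn] -> 9 lines: qdyyy xvld hevky btj glyy pqx duief jlvjn wsi
Hunk 3: at line 2 remove [btj,glyy,pqx] add [imadq,yakb,urlf] -> 9 lines: qdyyy xvld hevky imadq yakb urlf duief jlvjn wsi
Hunk 4: at line 3 remove [imadq] add [lzzv,gxsyt] -> 10 lines: qdyyy xvld hevky lzzv gxsyt yakb urlf duief jlvjn wsi
Final line count: 10

Answer: 10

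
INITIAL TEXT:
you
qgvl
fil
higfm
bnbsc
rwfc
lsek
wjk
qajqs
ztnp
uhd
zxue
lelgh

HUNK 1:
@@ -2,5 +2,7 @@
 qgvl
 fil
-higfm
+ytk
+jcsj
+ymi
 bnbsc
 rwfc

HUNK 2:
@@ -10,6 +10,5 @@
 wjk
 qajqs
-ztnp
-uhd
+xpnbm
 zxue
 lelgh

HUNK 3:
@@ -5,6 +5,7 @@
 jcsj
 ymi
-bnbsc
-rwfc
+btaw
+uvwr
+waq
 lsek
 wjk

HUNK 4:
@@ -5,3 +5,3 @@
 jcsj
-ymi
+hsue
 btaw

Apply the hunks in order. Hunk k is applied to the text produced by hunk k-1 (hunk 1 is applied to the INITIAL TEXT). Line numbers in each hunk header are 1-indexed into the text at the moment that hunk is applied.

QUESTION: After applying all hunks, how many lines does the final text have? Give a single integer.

Answer: 15

Derivation:
Hunk 1: at line 2 remove [higfm] add [ytk,jcsj,ymi] -> 15 lines: you qgvl fil ytk jcsj ymi bnbsc rwfc lsek wjk qajqs ztnp uhd zxue lelgh
Hunk 2: at line 10 remove [ztnp,uhd] add [xpnbm] -> 14 lines: you qgvl fil ytk jcsj ymi bnbsc rwfc lsek wjk qajqs xpnbm zxue lelgh
Hunk 3: at line 5 remove [bnbsc,rwfc] add [btaw,uvwr,waq] -> 15 lines: you qgvl fil ytk jcsj ymi btaw uvwr waq lsek wjk qajqs xpnbm zxue lelgh
Hunk 4: at line 5 remove [ymi] add [hsue] -> 15 lines: you qgvl fil ytk jcsj hsue btaw uvwr waq lsek wjk qajqs xpnbm zxue lelgh
Final line count: 15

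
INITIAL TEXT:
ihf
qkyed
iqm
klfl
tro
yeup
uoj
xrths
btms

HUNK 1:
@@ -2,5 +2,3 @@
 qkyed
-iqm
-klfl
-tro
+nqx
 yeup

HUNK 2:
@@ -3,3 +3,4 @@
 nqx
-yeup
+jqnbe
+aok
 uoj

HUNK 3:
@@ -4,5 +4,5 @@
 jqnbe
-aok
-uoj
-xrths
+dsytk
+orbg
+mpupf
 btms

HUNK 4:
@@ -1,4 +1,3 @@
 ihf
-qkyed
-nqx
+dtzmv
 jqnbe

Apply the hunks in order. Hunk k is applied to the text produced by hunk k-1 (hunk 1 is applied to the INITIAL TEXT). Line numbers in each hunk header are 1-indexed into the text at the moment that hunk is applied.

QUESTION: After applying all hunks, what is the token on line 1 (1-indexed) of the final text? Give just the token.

Answer: ihf

Derivation:
Hunk 1: at line 2 remove [iqm,klfl,tro] add [nqx] -> 7 lines: ihf qkyed nqx yeup uoj xrths btms
Hunk 2: at line 3 remove [yeup] add [jqnbe,aok] -> 8 lines: ihf qkyed nqx jqnbe aok uoj xrths btms
Hunk 3: at line 4 remove [aok,uoj,xrths] add [dsytk,orbg,mpupf] -> 8 lines: ihf qkyed nqx jqnbe dsytk orbg mpupf btms
Hunk 4: at line 1 remove [qkyed,nqx] add [dtzmv] -> 7 lines: ihf dtzmv jqnbe dsytk orbg mpupf btms
Final line 1: ihf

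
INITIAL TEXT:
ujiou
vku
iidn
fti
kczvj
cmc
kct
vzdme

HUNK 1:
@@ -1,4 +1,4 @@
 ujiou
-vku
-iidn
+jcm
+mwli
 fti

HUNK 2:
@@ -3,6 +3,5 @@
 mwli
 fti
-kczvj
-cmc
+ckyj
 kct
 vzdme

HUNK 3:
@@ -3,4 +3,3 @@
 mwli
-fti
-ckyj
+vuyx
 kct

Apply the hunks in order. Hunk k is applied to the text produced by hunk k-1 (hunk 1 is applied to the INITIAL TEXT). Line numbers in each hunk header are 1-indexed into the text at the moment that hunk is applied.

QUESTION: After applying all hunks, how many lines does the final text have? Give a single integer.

Hunk 1: at line 1 remove [vku,iidn] add [jcm,mwli] -> 8 lines: ujiou jcm mwli fti kczvj cmc kct vzdme
Hunk 2: at line 3 remove [kczvj,cmc] add [ckyj] -> 7 lines: ujiou jcm mwli fti ckyj kct vzdme
Hunk 3: at line 3 remove [fti,ckyj] add [vuyx] -> 6 lines: ujiou jcm mwli vuyx kct vzdme
Final line count: 6

Answer: 6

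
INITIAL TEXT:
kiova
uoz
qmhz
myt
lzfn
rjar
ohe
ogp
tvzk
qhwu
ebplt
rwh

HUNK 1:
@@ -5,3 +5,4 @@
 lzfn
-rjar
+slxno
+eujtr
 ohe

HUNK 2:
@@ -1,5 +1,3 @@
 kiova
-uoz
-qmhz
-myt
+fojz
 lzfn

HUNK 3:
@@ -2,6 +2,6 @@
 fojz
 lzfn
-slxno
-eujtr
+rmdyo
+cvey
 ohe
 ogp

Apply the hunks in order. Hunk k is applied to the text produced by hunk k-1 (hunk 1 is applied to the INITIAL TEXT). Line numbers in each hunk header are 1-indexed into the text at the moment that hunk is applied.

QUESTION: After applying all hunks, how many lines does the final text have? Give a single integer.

Answer: 11

Derivation:
Hunk 1: at line 5 remove [rjar] add [slxno,eujtr] -> 13 lines: kiova uoz qmhz myt lzfn slxno eujtr ohe ogp tvzk qhwu ebplt rwh
Hunk 2: at line 1 remove [uoz,qmhz,myt] add [fojz] -> 11 lines: kiova fojz lzfn slxno eujtr ohe ogp tvzk qhwu ebplt rwh
Hunk 3: at line 2 remove [slxno,eujtr] add [rmdyo,cvey] -> 11 lines: kiova fojz lzfn rmdyo cvey ohe ogp tvzk qhwu ebplt rwh
Final line count: 11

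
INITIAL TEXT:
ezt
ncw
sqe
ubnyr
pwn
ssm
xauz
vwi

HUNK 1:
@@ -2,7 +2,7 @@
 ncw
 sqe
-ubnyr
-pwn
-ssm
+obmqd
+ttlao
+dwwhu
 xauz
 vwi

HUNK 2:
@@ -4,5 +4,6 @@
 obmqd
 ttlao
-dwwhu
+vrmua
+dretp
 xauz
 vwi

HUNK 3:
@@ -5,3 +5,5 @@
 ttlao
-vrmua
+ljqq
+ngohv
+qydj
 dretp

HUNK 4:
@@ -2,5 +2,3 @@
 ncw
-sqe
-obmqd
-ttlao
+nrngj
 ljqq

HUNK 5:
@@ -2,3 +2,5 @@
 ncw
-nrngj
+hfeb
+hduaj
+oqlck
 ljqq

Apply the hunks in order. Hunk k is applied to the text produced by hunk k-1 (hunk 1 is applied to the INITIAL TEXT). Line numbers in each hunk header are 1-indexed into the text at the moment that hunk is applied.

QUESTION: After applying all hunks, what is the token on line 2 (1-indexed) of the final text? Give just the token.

Hunk 1: at line 2 remove [ubnyr,pwn,ssm] add [obmqd,ttlao,dwwhu] -> 8 lines: ezt ncw sqe obmqd ttlao dwwhu xauz vwi
Hunk 2: at line 4 remove [dwwhu] add [vrmua,dretp] -> 9 lines: ezt ncw sqe obmqd ttlao vrmua dretp xauz vwi
Hunk 3: at line 5 remove [vrmua] add [ljqq,ngohv,qydj] -> 11 lines: ezt ncw sqe obmqd ttlao ljqq ngohv qydj dretp xauz vwi
Hunk 4: at line 2 remove [sqe,obmqd,ttlao] add [nrngj] -> 9 lines: ezt ncw nrngj ljqq ngohv qydj dretp xauz vwi
Hunk 5: at line 2 remove [nrngj] add [hfeb,hduaj,oqlck] -> 11 lines: ezt ncw hfeb hduaj oqlck ljqq ngohv qydj dretp xauz vwi
Final line 2: ncw

Answer: ncw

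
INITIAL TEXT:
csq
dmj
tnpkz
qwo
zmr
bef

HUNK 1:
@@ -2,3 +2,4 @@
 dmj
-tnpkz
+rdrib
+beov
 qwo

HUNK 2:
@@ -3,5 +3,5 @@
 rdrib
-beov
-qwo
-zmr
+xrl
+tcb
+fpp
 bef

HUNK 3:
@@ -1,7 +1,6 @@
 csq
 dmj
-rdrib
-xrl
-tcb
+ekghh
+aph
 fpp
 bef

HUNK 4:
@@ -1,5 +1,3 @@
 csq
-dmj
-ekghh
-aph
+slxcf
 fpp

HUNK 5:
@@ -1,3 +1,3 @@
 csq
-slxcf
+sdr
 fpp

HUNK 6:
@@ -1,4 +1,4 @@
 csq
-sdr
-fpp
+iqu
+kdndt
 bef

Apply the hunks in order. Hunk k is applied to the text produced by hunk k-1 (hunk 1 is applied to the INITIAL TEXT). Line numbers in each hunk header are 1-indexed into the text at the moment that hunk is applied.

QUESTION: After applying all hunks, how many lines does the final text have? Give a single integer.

Answer: 4

Derivation:
Hunk 1: at line 2 remove [tnpkz] add [rdrib,beov] -> 7 lines: csq dmj rdrib beov qwo zmr bef
Hunk 2: at line 3 remove [beov,qwo,zmr] add [xrl,tcb,fpp] -> 7 lines: csq dmj rdrib xrl tcb fpp bef
Hunk 3: at line 1 remove [rdrib,xrl,tcb] add [ekghh,aph] -> 6 lines: csq dmj ekghh aph fpp bef
Hunk 4: at line 1 remove [dmj,ekghh,aph] add [slxcf] -> 4 lines: csq slxcf fpp bef
Hunk 5: at line 1 remove [slxcf] add [sdr] -> 4 lines: csq sdr fpp bef
Hunk 6: at line 1 remove [sdr,fpp] add [iqu,kdndt] -> 4 lines: csq iqu kdndt bef
Final line count: 4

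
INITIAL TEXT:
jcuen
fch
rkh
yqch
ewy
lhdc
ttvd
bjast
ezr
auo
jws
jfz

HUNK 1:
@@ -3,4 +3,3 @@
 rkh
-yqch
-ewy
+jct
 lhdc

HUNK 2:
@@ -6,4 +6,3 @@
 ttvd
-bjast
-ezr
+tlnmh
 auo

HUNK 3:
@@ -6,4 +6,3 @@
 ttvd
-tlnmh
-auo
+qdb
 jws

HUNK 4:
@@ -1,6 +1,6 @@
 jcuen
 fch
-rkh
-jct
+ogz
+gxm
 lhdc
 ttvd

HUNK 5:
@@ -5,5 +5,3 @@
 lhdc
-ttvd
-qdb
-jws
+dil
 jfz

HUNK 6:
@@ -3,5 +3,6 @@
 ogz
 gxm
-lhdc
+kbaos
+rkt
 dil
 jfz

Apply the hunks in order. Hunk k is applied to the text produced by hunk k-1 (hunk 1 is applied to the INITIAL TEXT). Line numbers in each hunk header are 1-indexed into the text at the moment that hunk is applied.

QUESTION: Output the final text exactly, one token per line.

Answer: jcuen
fch
ogz
gxm
kbaos
rkt
dil
jfz

Derivation:
Hunk 1: at line 3 remove [yqch,ewy] add [jct] -> 11 lines: jcuen fch rkh jct lhdc ttvd bjast ezr auo jws jfz
Hunk 2: at line 6 remove [bjast,ezr] add [tlnmh] -> 10 lines: jcuen fch rkh jct lhdc ttvd tlnmh auo jws jfz
Hunk 3: at line 6 remove [tlnmh,auo] add [qdb] -> 9 lines: jcuen fch rkh jct lhdc ttvd qdb jws jfz
Hunk 4: at line 1 remove [rkh,jct] add [ogz,gxm] -> 9 lines: jcuen fch ogz gxm lhdc ttvd qdb jws jfz
Hunk 5: at line 5 remove [ttvd,qdb,jws] add [dil] -> 7 lines: jcuen fch ogz gxm lhdc dil jfz
Hunk 6: at line 3 remove [lhdc] add [kbaos,rkt] -> 8 lines: jcuen fch ogz gxm kbaos rkt dil jfz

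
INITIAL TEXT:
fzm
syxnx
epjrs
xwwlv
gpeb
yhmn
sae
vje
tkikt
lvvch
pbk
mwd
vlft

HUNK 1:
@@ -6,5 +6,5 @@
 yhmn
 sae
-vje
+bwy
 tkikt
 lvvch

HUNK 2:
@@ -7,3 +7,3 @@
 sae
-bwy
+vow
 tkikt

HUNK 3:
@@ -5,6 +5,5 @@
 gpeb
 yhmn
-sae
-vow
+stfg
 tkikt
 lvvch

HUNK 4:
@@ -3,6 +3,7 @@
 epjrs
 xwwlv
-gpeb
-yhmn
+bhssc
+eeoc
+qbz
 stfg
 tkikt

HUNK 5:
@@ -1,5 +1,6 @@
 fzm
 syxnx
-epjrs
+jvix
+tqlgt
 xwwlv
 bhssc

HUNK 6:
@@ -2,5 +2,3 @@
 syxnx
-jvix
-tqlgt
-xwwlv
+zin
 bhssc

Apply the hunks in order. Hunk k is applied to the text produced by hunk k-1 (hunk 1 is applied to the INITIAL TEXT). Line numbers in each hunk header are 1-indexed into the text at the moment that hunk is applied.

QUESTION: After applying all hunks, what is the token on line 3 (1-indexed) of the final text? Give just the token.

Answer: zin

Derivation:
Hunk 1: at line 6 remove [vje] add [bwy] -> 13 lines: fzm syxnx epjrs xwwlv gpeb yhmn sae bwy tkikt lvvch pbk mwd vlft
Hunk 2: at line 7 remove [bwy] add [vow] -> 13 lines: fzm syxnx epjrs xwwlv gpeb yhmn sae vow tkikt lvvch pbk mwd vlft
Hunk 3: at line 5 remove [sae,vow] add [stfg] -> 12 lines: fzm syxnx epjrs xwwlv gpeb yhmn stfg tkikt lvvch pbk mwd vlft
Hunk 4: at line 3 remove [gpeb,yhmn] add [bhssc,eeoc,qbz] -> 13 lines: fzm syxnx epjrs xwwlv bhssc eeoc qbz stfg tkikt lvvch pbk mwd vlft
Hunk 5: at line 1 remove [epjrs] add [jvix,tqlgt] -> 14 lines: fzm syxnx jvix tqlgt xwwlv bhssc eeoc qbz stfg tkikt lvvch pbk mwd vlft
Hunk 6: at line 2 remove [jvix,tqlgt,xwwlv] add [zin] -> 12 lines: fzm syxnx zin bhssc eeoc qbz stfg tkikt lvvch pbk mwd vlft
Final line 3: zin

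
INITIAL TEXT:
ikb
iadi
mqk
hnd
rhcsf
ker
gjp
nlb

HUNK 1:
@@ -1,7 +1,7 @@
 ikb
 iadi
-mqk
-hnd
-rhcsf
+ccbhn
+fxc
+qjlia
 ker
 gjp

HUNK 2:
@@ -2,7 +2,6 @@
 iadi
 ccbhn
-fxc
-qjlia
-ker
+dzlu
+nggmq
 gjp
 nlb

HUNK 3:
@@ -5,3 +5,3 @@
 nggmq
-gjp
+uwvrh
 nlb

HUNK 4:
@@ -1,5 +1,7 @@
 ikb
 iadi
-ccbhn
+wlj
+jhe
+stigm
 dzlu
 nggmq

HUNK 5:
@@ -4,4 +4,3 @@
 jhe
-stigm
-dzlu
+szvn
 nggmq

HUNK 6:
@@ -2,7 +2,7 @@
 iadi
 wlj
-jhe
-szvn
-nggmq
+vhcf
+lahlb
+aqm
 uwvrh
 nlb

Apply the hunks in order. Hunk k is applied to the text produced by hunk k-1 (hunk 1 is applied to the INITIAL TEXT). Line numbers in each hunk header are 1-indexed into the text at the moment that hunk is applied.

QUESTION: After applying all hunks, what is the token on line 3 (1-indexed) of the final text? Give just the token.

Answer: wlj

Derivation:
Hunk 1: at line 1 remove [mqk,hnd,rhcsf] add [ccbhn,fxc,qjlia] -> 8 lines: ikb iadi ccbhn fxc qjlia ker gjp nlb
Hunk 2: at line 2 remove [fxc,qjlia,ker] add [dzlu,nggmq] -> 7 lines: ikb iadi ccbhn dzlu nggmq gjp nlb
Hunk 3: at line 5 remove [gjp] add [uwvrh] -> 7 lines: ikb iadi ccbhn dzlu nggmq uwvrh nlb
Hunk 4: at line 1 remove [ccbhn] add [wlj,jhe,stigm] -> 9 lines: ikb iadi wlj jhe stigm dzlu nggmq uwvrh nlb
Hunk 5: at line 4 remove [stigm,dzlu] add [szvn] -> 8 lines: ikb iadi wlj jhe szvn nggmq uwvrh nlb
Hunk 6: at line 2 remove [jhe,szvn,nggmq] add [vhcf,lahlb,aqm] -> 8 lines: ikb iadi wlj vhcf lahlb aqm uwvrh nlb
Final line 3: wlj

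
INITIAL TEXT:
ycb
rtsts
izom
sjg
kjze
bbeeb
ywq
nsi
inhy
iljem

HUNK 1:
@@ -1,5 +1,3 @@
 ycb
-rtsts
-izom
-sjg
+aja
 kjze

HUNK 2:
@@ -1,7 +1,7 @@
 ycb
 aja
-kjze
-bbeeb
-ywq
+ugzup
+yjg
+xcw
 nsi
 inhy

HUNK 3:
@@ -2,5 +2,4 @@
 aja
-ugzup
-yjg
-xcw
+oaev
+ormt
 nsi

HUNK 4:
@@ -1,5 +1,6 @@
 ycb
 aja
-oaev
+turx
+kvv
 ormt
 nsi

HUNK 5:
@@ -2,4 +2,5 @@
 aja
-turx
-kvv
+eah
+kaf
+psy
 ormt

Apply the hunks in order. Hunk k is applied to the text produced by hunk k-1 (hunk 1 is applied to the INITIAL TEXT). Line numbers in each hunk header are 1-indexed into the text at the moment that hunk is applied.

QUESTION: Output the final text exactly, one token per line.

Hunk 1: at line 1 remove [rtsts,izom,sjg] add [aja] -> 8 lines: ycb aja kjze bbeeb ywq nsi inhy iljem
Hunk 2: at line 1 remove [kjze,bbeeb,ywq] add [ugzup,yjg,xcw] -> 8 lines: ycb aja ugzup yjg xcw nsi inhy iljem
Hunk 3: at line 2 remove [ugzup,yjg,xcw] add [oaev,ormt] -> 7 lines: ycb aja oaev ormt nsi inhy iljem
Hunk 4: at line 1 remove [oaev] add [turx,kvv] -> 8 lines: ycb aja turx kvv ormt nsi inhy iljem
Hunk 5: at line 2 remove [turx,kvv] add [eah,kaf,psy] -> 9 lines: ycb aja eah kaf psy ormt nsi inhy iljem

Answer: ycb
aja
eah
kaf
psy
ormt
nsi
inhy
iljem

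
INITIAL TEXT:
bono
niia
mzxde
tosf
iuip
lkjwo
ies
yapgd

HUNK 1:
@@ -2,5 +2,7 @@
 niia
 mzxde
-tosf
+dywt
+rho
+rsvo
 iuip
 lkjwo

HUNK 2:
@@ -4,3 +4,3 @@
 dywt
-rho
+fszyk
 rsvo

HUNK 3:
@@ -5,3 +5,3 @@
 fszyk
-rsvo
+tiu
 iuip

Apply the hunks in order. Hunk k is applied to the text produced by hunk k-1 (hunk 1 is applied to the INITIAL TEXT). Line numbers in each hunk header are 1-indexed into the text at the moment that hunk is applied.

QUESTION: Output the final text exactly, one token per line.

Answer: bono
niia
mzxde
dywt
fszyk
tiu
iuip
lkjwo
ies
yapgd

Derivation:
Hunk 1: at line 2 remove [tosf] add [dywt,rho,rsvo] -> 10 lines: bono niia mzxde dywt rho rsvo iuip lkjwo ies yapgd
Hunk 2: at line 4 remove [rho] add [fszyk] -> 10 lines: bono niia mzxde dywt fszyk rsvo iuip lkjwo ies yapgd
Hunk 3: at line 5 remove [rsvo] add [tiu] -> 10 lines: bono niia mzxde dywt fszyk tiu iuip lkjwo ies yapgd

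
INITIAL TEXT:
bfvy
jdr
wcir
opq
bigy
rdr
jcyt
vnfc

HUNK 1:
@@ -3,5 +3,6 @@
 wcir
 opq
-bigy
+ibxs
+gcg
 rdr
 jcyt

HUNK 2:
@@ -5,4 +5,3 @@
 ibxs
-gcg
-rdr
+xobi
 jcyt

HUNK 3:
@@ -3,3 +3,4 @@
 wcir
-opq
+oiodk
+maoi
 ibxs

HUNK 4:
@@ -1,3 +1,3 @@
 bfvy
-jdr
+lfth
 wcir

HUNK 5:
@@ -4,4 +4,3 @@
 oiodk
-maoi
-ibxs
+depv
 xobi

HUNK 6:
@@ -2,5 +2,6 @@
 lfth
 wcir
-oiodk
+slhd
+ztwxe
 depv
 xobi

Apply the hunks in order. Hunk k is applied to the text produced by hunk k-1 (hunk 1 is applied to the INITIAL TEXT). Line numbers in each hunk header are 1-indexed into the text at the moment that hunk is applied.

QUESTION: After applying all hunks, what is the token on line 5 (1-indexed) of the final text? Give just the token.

Answer: ztwxe

Derivation:
Hunk 1: at line 3 remove [bigy] add [ibxs,gcg] -> 9 lines: bfvy jdr wcir opq ibxs gcg rdr jcyt vnfc
Hunk 2: at line 5 remove [gcg,rdr] add [xobi] -> 8 lines: bfvy jdr wcir opq ibxs xobi jcyt vnfc
Hunk 3: at line 3 remove [opq] add [oiodk,maoi] -> 9 lines: bfvy jdr wcir oiodk maoi ibxs xobi jcyt vnfc
Hunk 4: at line 1 remove [jdr] add [lfth] -> 9 lines: bfvy lfth wcir oiodk maoi ibxs xobi jcyt vnfc
Hunk 5: at line 4 remove [maoi,ibxs] add [depv] -> 8 lines: bfvy lfth wcir oiodk depv xobi jcyt vnfc
Hunk 6: at line 2 remove [oiodk] add [slhd,ztwxe] -> 9 lines: bfvy lfth wcir slhd ztwxe depv xobi jcyt vnfc
Final line 5: ztwxe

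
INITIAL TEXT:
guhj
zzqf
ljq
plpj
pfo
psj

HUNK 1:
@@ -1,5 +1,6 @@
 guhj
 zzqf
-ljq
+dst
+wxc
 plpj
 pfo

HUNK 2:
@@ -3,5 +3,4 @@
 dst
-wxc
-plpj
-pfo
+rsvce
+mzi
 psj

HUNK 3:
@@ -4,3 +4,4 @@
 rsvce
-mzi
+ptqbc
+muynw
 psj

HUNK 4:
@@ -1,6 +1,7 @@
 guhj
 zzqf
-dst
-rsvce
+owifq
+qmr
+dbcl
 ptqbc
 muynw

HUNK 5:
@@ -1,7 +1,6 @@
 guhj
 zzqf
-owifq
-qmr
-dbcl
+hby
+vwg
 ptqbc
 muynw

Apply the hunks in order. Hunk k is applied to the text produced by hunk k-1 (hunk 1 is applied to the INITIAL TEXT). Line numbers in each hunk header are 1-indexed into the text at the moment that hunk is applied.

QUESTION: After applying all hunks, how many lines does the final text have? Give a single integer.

Answer: 7

Derivation:
Hunk 1: at line 1 remove [ljq] add [dst,wxc] -> 7 lines: guhj zzqf dst wxc plpj pfo psj
Hunk 2: at line 3 remove [wxc,plpj,pfo] add [rsvce,mzi] -> 6 lines: guhj zzqf dst rsvce mzi psj
Hunk 3: at line 4 remove [mzi] add [ptqbc,muynw] -> 7 lines: guhj zzqf dst rsvce ptqbc muynw psj
Hunk 4: at line 1 remove [dst,rsvce] add [owifq,qmr,dbcl] -> 8 lines: guhj zzqf owifq qmr dbcl ptqbc muynw psj
Hunk 5: at line 1 remove [owifq,qmr,dbcl] add [hby,vwg] -> 7 lines: guhj zzqf hby vwg ptqbc muynw psj
Final line count: 7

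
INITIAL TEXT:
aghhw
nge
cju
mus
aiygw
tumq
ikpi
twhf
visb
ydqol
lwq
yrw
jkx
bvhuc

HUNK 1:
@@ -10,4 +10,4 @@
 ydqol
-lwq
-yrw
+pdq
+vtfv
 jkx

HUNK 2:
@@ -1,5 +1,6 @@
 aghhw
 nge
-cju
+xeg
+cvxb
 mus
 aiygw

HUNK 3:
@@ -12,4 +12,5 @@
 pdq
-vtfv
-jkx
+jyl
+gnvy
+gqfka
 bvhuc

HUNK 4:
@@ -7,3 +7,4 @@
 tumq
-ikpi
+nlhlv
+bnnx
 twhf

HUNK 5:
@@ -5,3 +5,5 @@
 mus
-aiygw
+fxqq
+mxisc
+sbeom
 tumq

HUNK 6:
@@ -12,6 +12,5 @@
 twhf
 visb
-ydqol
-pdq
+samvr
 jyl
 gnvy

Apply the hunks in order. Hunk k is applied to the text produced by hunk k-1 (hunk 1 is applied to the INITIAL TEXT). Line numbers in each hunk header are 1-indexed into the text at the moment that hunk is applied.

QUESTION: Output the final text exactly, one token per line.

Answer: aghhw
nge
xeg
cvxb
mus
fxqq
mxisc
sbeom
tumq
nlhlv
bnnx
twhf
visb
samvr
jyl
gnvy
gqfka
bvhuc

Derivation:
Hunk 1: at line 10 remove [lwq,yrw] add [pdq,vtfv] -> 14 lines: aghhw nge cju mus aiygw tumq ikpi twhf visb ydqol pdq vtfv jkx bvhuc
Hunk 2: at line 1 remove [cju] add [xeg,cvxb] -> 15 lines: aghhw nge xeg cvxb mus aiygw tumq ikpi twhf visb ydqol pdq vtfv jkx bvhuc
Hunk 3: at line 12 remove [vtfv,jkx] add [jyl,gnvy,gqfka] -> 16 lines: aghhw nge xeg cvxb mus aiygw tumq ikpi twhf visb ydqol pdq jyl gnvy gqfka bvhuc
Hunk 4: at line 7 remove [ikpi] add [nlhlv,bnnx] -> 17 lines: aghhw nge xeg cvxb mus aiygw tumq nlhlv bnnx twhf visb ydqol pdq jyl gnvy gqfka bvhuc
Hunk 5: at line 5 remove [aiygw] add [fxqq,mxisc,sbeom] -> 19 lines: aghhw nge xeg cvxb mus fxqq mxisc sbeom tumq nlhlv bnnx twhf visb ydqol pdq jyl gnvy gqfka bvhuc
Hunk 6: at line 12 remove [ydqol,pdq] add [samvr] -> 18 lines: aghhw nge xeg cvxb mus fxqq mxisc sbeom tumq nlhlv bnnx twhf visb samvr jyl gnvy gqfka bvhuc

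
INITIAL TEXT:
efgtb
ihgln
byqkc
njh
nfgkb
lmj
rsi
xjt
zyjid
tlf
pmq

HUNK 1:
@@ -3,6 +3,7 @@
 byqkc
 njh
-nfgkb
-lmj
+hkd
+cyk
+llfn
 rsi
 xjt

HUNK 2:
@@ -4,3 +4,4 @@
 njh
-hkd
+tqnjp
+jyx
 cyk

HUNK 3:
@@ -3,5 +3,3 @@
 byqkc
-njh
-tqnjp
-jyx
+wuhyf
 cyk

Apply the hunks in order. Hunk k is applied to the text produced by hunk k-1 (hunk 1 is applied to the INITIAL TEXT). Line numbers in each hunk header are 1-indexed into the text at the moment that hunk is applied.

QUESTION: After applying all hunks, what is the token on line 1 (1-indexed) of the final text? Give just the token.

Answer: efgtb

Derivation:
Hunk 1: at line 3 remove [nfgkb,lmj] add [hkd,cyk,llfn] -> 12 lines: efgtb ihgln byqkc njh hkd cyk llfn rsi xjt zyjid tlf pmq
Hunk 2: at line 4 remove [hkd] add [tqnjp,jyx] -> 13 lines: efgtb ihgln byqkc njh tqnjp jyx cyk llfn rsi xjt zyjid tlf pmq
Hunk 3: at line 3 remove [njh,tqnjp,jyx] add [wuhyf] -> 11 lines: efgtb ihgln byqkc wuhyf cyk llfn rsi xjt zyjid tlf pmq
Final line 1: efgtb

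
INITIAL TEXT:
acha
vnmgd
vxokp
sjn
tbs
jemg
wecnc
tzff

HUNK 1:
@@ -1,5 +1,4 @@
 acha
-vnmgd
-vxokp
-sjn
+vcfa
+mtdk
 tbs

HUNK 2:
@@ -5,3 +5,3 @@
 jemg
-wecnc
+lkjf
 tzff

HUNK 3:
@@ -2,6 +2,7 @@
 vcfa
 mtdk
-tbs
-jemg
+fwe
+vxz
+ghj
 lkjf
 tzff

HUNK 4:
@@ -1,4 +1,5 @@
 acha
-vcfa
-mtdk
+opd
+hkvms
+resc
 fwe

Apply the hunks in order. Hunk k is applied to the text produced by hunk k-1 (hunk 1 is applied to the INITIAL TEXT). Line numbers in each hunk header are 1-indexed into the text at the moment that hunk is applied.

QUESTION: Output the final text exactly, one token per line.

Answer: acha
opd
hkvms
resc
fwe
vxz
ghj
lkjf
tzff

Derivation:
Hunk 1: at line 1 remove [vnmgd,vxokp,sjn] add [vcfa,mtdk] -> 7 lines: acha vcfa mtdk tbs jemg wecnc tzff
Hunk 2: at line 5 remove [wecnc] add [lkjf] -> 7 lines: acha vcfa mtdk tbs jemg lkjf tzff
Hunk 3: at line 2 remove [tbs,jemg] add [fwe,vxz,ghj] -> 8 lines: acha vcfa mtdk fwe vxz ghj lkjf tzff
Hunk 4: at line 1 remove [vcfa,mtdk] add [opd,hkvms,resc] -> 9 lines: acha opd hkvms resc fwe vxz ghj lkjf tzff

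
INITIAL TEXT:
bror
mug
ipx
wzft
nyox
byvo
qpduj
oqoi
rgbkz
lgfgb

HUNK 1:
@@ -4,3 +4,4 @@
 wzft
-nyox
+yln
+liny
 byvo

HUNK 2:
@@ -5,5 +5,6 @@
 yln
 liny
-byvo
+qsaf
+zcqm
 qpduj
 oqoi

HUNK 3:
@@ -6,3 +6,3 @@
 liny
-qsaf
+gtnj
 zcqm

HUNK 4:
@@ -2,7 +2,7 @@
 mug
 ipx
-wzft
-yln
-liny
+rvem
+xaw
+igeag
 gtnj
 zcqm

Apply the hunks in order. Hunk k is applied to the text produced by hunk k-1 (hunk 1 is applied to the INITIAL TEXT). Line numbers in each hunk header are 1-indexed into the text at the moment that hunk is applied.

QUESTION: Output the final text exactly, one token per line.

Hunk 1: at line 4 remove [nyox] add [yln,liny] -> 11 lines: bror mug ipx wzft yln liny byvo qpduj oqoi rgbkz lgfgb
Hunk 2: at line 5 remove [byvo] add [qsaf,zcqm] -> 12 lines: bror mug ipx wzft yln liny qsaf zcqm qpduj oqoi rgbkz lgfgb
Hunk 3: at line 6 remove [qsaf] add [gtnj] -> 12 lines: bror mug ipx wzft yln liny gtnj zcqm qpduj oqoi rgbkz lgfgb
Hunk 4: at line 2 remove [wzft,yln,liny] add [rvem,xaw,igeag] -> 12 lines: bror mug ipx rvem xaw igeag gtnj zcqm qpduj oqoi rgbkz lgfgb

Answer: bror
mug
ipx
rvem
xaw
igeag
gtnj
zcqm
qpduj
oqoi
rgbkz
lgfgb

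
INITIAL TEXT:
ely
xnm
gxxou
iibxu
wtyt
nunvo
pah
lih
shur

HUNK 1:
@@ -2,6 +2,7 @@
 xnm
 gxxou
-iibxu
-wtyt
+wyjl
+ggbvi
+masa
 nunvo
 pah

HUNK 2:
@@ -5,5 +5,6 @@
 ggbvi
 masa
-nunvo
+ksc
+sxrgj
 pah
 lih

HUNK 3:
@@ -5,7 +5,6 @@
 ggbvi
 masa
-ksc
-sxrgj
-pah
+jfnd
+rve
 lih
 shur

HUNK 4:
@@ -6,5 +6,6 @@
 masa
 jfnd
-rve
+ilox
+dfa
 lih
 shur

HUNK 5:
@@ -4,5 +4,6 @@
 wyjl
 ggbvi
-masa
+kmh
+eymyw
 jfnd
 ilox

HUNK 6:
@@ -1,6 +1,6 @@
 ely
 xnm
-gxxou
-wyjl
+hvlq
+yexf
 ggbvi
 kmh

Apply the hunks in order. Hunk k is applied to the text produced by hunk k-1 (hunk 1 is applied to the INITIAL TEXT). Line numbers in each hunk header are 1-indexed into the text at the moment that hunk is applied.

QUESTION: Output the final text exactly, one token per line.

Hunk 1: at line 2 remove [iibxu,wtyt] add [wyjl,ggbvi,masa] -> 10 lines: ely xnm gxxou wyjl ggbvi masa nunvo pah lih shur
Hunk 2: at line 5 remove [nunvo] add [ksc,sxrgj] -> 11 lines: ely xnm gxxou wyjl ggbvi masa ksc sxrgj pah lih shur
Hunk 3: at line 5 remove [ksc,sxrgj,pah] add [jfnd,rve] -> 10 lines: ely xnm gxxou wyjl ggbvi masa jfnd rve lih shur
Hunk 4: at line 6 remove [rve] add [ilox,dfa] -> 11 lines: ely xnm gxxou wyjl ggbvi masa jfnd ilox dfa lih shur
Hunk 5: at line 4 remove [masa] add [kmh,eymyw] -> 12 lines: ely xnm gxxou wyjl ggbvi kmh eymyw jfnd ilox dfa lih shur
Hunk 6: at line 1 remove [gxxou,wyjl] add [hvlq,yexf] -> 12 lines: ely xnm hvlq yexf ggbvi kmh eymyw jfnd ilox dfa lih shur

Answer: ely
xnm
hvlq
yexf
ggbvi
kmh
eymyw
jfnd
ilox
dfa
lih
shur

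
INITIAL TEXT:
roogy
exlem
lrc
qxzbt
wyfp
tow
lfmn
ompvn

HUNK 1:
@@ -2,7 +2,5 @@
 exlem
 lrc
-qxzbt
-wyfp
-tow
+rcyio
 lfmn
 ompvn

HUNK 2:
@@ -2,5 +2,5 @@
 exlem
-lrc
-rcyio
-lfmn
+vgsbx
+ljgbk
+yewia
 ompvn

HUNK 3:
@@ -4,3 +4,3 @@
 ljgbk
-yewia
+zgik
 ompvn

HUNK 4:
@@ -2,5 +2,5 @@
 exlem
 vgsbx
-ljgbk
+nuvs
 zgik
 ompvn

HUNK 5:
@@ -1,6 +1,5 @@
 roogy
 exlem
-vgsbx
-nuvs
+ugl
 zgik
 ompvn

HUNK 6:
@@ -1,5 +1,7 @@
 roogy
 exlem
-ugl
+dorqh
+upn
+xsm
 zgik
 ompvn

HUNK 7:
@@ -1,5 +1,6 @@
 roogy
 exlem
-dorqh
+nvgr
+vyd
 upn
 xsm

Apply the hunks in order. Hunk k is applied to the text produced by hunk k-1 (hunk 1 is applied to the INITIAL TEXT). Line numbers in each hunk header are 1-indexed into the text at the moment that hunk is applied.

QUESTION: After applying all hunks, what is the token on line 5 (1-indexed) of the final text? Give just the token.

Answer: upn

Derivation:
Hunk 1: at line 2 remove [qxzbt,wyfp,tow] add [rcyio] -> 6 lines: roogy exlem lrc rcyio lfmn ompvn
Hunk 2: at line 2 remove [lrc,rcyio,lfmn] add [vgsbx,ljgbk,yewia] -> 6 lines: roogy exlem vgsbx ljgbk yewia ompvn
Hunk 3: at line 4 remove [yewia] add [zgik] -> 6 lines: roogy exlem vgsbx ljgbk zgik ompvn
Hunk 4: at line 2 remove [ljgbk] add [nuvs] -> 6 lines: roogy exlem vgsbx nuvs zgik ompvn
Hunk 5: at line 1 remove [vgsbx,nuvs] add [ugl] -> 5 lines: roogy exlem ugl zgik ompvn
Hunk 6: at line 1 remove [ugl] add [dorqh,upn,xsm] -> 7 lines: roogy exlem dorqh upn xsm zgik ompvn
Hunk 7: at line 1 remove [dorqh] add [nvgr,vyd] -> 8 lines: roogy exlem nvgr vyd upn xsm zgik ompvn
Final line 5: upn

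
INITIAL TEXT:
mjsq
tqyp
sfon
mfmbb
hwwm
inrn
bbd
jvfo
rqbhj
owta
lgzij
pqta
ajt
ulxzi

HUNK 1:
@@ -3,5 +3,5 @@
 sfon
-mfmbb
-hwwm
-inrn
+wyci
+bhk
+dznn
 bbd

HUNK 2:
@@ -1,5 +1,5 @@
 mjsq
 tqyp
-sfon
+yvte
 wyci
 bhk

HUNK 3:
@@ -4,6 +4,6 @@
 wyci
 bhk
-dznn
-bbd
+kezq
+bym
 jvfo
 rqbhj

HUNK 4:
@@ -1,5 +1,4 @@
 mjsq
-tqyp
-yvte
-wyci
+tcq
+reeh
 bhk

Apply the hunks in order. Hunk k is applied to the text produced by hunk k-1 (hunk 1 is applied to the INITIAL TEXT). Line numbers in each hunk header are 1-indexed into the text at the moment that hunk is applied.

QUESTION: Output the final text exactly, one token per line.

Answer: mjsq
tcq
reeh
bhk
kezq
bym
jvfo
rqbhj
owta
lgzij
pqta
ajt
ulxzi

Derivation:
Hunk 1: at line 3 remove [mfmbb,hwwm,inrn] add [wyci,bhk,dznn] -> 14 lines: mjsq tqyp sfon wyci bhk dznn bbd jvfo rqbhj owta lgzij pqta ajt ulxzi
Hunk 2: at line 1 remove [sfon] add [yvte] -> 14 lines: mjsq tqyp yvte wyci bhk dznn bbd jvfo rqbhj owta lgzij pqta ajt ulxzi
Hunk 3: at line 4 remove [dznn,bbd] add [kezq,bym] -> 14 lines: mjsq tqyp yvte wyci bhk kezq bym jvfo rqbhj owta lgzij pqta ajt ulxzi
Hunk 4: at line 1 remove [tqyp,yvte,wyci] add [tcq,reeh] -> 13 lines: mjsq tcq reeh bhk kezq bym jvfo rqbhj owta lgzij pqta ajt ulxzi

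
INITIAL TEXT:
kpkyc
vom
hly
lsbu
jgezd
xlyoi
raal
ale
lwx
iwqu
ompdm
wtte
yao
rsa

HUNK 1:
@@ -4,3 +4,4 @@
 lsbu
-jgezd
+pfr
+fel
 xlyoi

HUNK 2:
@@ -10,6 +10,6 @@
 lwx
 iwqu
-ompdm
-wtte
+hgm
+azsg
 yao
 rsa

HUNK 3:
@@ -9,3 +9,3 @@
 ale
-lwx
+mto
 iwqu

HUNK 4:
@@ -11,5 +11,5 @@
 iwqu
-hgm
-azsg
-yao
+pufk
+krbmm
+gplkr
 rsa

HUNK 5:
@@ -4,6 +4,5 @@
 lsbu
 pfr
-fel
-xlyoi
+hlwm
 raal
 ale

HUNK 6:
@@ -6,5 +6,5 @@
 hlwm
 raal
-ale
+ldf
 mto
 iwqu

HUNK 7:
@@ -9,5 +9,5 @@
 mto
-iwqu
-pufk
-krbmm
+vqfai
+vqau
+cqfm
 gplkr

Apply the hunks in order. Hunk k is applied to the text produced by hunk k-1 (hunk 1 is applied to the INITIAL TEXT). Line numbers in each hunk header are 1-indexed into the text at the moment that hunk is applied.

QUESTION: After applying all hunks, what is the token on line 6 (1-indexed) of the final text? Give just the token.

Hunk 1: at line 4 remove [jgezd] add [pfr,fel] -> 15 lines: kpkyc vom hly lsbu pfr fel xlyoi raal ale lwx iwqu ompdm wtte yao rsa
Hunk 2: at line 10 remove [ompdm,wtte] add [hgm,azsg] -> 15 lines: kpkyc vom hly lsbu pfr fel xlyoi raal ale lwx iwqu hgm azsg yao rsa
Hunk 3: at line 9 remove [lwx] add [mto] -> 15 lines: kpkyc vom hly lsbu pfr fel xlyoi raal ale mto iwqu hgm azsg yao rsa
Hunk 4: at line 11 remove [hgm,azsg,yao] add [pufk,krbmm,gplkr] -> 15 lines: kpkyc vom hly lsbu pfr fel xlyoi raal ale mto iwqu pufk krbmm gplkr rsa
Hunk 5: at line 4 remove [fel,xlyoi] add [hlwm] -> 14 lines: kpkyc vom hly lsbu pfr hlwm raal ale mto iwqu pufk krbmm gplkr rsa
Hunk 6: at line 6 remove [ale] add [ldf] -> 14 lines: kpkyc vom hly lsbu pfr hlwm raal ldf mto iwqu pufk krbmm gplkr rsa
Hunk 7: at line 9 remove [iwqu,pufk,krbmm] add [vqfai,vqau,cqfm] -> 14 lines: kpkyc vom hly lsbu pfr hlwm raal ldf mto vqfai vqau cqfm gplkr rsa
Final line 6: hlwm

Answer: hlwm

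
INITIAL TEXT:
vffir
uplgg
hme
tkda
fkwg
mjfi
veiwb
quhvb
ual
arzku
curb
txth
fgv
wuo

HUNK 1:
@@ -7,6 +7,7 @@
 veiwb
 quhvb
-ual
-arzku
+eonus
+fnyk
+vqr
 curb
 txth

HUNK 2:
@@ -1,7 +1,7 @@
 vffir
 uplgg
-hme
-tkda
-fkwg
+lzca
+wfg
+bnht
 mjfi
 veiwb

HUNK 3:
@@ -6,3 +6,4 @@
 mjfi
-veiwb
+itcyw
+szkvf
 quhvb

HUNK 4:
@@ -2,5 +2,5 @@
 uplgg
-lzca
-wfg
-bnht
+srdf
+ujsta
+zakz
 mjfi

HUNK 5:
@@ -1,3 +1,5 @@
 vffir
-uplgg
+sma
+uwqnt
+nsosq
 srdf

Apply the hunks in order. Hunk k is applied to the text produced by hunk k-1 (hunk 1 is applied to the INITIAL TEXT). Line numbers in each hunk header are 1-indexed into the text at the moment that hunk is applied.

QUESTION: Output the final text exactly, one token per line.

Hunk 1: at line 7 remove [ual,arzku] add [eonus,fnyk,vqr] -> 15 lines: vffir uplgg hme tkda fkwg mjfi veiwb quhvb eonus fnyk vqr curb txth fgv wuo
Hunk 2: at line 1 remove [hme,tkda,fkwg] add [lzca,wfg,bnht] -> 15 lines: vffir uplgg lzca wfg bnht mjfi veiwb quhvb eonus fnyk vqr curb txth fgv wuo
Hunk 3: at line 6 remove [veiwb] add [itcyw,szkvf] -> 16 lines: vffir uplgg lzca wfg bnht mjfi itcyw szkvf quhvb eonus fnyk vqr curb txth fgv wuo
Hunk 4: at line 2 remove [lzca,wfg,bnht] add [srdf,ujsta,zakz] -> 16 lines: vffir uplgg srdf ujsta zakz mjfi itcyw szkvf quhvb eonus fnyk vqr curb txth fgv wuo
Hunk 5: at line 1 remove [uplgg] add [sma,uwqnt,nsosq] -> 18 lines: vffir sma uwqnt nsosq srdf ujsta zakz mjfi itcyw szkvf quhvb eonus fnyk vqr curb txth fgv wuo

Answer: vffir
sma
uwqnt
nsosq
srdf
ujsta
zakz
mjfi
itcyw
szkvf
quhvb
eonus
fnyk
vqr
curb
txth
fgv
wuo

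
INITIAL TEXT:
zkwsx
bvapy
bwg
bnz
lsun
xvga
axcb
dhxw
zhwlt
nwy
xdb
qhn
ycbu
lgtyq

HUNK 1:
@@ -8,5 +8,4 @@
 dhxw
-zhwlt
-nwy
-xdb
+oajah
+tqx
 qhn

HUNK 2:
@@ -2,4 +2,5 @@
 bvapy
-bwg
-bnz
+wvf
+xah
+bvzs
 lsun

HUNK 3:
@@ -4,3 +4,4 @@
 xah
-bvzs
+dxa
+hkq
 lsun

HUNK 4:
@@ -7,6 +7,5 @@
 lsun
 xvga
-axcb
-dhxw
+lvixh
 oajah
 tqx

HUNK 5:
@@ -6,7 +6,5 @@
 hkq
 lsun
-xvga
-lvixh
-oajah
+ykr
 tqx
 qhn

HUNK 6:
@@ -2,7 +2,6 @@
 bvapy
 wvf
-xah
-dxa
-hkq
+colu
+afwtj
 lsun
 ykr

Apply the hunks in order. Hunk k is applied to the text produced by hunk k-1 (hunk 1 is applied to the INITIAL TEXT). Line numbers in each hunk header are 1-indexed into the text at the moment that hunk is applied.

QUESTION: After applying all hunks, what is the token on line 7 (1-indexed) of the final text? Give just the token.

Answer: ykr

Derivation:
Hunk 1: at line 8 remove [zhwlt,nwy,xdb] add [oajah,tqx] -> 13 lines: zkwsx bvapy bwg bnz lsun xvga axcb dhxw oajah tqx qhn ycbu lgtyq
Hunk 2: at line 2 remove [bwg,bnz] add [wvf,xah,bvzs] -> 14 lines: zkwsx bvapy wvf xah bvzs lsun xvga axcb dhxw oajah tqx qhn ycbu lgtyq
Hunk 3: at line 4 remove [bvzs] add [dxa,hkq] -> 15 lines: zkwsx bvapy wvf xah dxa hkq lsun xvga axcb dhxw oajah tqx qhn ycbu lgtyq
Hunk 4: at line 7 remove [axcb,dhxw] add [lvixh] -> 14 lines: zkwsx bvapy wvf xah dxa hkq lsun xvga lvixh oajah tqx qhn ycbu lgtyq
Hunk 5: at line 6 remove [xvga,lvixh,oajah] add [ykr] -> 12 lines: zkwsx bvapy wvf xah dxa hkq lsun ykr tqx qhn ycbu lgtyq
Hunk 6: at line 2 remove [xah,dxa,hkq] add [colu,afwtj] -> 11 lines: zkwsx bvapy wvf colu afwtj lsun ykr tqx qhn ycbu lgtyq
Final line 7: ykr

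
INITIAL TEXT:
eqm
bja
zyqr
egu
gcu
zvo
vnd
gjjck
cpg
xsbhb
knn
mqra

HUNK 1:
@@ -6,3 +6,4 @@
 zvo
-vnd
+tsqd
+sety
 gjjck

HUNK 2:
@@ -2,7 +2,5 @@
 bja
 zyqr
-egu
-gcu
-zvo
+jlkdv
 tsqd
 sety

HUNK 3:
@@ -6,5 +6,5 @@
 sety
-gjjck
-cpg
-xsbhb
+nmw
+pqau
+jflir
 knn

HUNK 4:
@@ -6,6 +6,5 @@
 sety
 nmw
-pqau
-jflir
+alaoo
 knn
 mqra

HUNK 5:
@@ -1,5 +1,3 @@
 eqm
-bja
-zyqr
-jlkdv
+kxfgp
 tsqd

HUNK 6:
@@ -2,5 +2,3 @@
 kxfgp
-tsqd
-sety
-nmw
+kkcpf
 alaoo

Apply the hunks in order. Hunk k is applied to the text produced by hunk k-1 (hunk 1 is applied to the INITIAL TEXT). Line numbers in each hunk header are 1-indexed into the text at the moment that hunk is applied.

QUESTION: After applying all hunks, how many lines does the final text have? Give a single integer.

Answer: 6

Derivation:
Hunk 1: at line 6 remove [vnd] add [tsqd,sety] -> 13 lines: eqm bja zyqr egu gcu zvo tsqd sety gjjck cpg xsbhb knn mqra
Hunk 2: at line 2 remove [egu,gcu,zvo] add [jlkdv] -> 11 lines: eqm bja zyqr jlkdv tsqd sety gjjck cpg xsbhb knn mqra
Hunk 3: at line 6 remove [gjjck,cpg,xsbhb] add [nmw,pqau,jflir] -> 11 lines: eqm bja zyqr jlkdv tsqd sety nmw pqau jflir knn mqra
Hunk 4: at line 6 remove [pqau,jflir] add [alaoo] -> 10 lines: eqm bja zyqr jlkdv tsqd sety nmw alaoo knn mqra
Hunk 5: at line 1 remove [bja,zyqr,jlkdv] add [kxfgp] -> 8 lines: eqm kxfgp tsqd sety nmw alaoo knn mqra
Hunk 6: at line 2 remove [tsqd,sety,nmw] add [kkcpf] -> 6 lines: eqm kxfgp kkcpf alaoo knn mqra
Final line count: 6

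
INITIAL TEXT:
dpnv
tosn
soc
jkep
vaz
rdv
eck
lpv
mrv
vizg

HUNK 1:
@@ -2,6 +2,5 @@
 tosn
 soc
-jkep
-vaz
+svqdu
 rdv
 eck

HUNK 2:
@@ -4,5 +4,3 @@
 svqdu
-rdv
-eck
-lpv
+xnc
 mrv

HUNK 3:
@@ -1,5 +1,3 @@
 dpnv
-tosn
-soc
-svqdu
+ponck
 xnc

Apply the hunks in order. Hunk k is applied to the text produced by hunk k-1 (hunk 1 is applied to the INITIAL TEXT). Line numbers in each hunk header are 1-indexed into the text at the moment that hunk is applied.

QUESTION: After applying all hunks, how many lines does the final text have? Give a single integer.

Hunk 1: at line 2 remove [jkep,vaz] add [svqdu] -> 9 lines: dpnv tosn soc svqdu rdv eck lpv mrv vizg
Hunk 2: at line 4 remove [rdv,eck,lpv] add [xnc] -> 7 lines: dpnv tosn soc svqdu xnc mrv vizg
Hunk 3: at line 1 remove [tosn,soc,svqdu] add [ponck] -> 5 lines: dpnv ponck xnc mrv vizg
Final line count: 5

Answer: 5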